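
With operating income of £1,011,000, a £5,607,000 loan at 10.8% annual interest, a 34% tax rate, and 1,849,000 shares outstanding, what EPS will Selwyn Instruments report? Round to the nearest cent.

Interest = £605,556.00, so EBT = £1,011,000 − £605,556.00 = £405,444.00.
After tax at 34%: net income = £405,444.00 × 0.66 = £267,593.04.
EPS = £267,593.04 ÷ 1,849,000 = £0.14.

£0.14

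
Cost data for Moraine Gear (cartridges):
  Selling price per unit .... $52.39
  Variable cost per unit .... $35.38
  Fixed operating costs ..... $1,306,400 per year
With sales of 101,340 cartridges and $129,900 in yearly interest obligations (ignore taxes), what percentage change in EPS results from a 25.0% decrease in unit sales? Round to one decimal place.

Total contribution margin = 101,340 × $17.01 = $1,723,793.40.
Operating income = contribution − fixed costs = $1,723,793.40 − $1,306,400 = $417,393.40.
After interest of $129,900.00, pre-tax earnings = $287,493.40.
Degree of combined leverage = contribution ÷ (EBIT − I) = $1,723,793.40 ÷ $287,493.40 = 5.9959.
%ΔEPS = DCL × %ΔSales = 5.9959 × -25.0% = -149.9%.

-149.9%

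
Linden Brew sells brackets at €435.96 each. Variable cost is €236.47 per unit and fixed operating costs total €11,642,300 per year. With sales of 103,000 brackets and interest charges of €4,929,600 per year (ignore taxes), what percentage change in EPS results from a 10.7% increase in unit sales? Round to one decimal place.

At 103,000 units, contribution = 103,000 × €199.49 = €20,547,470.00.
Subtracting fixed costs: EBIT = €20,547,470.00 − €11,642,300 = €8,905,170.00.
Interest = €4,929,600.00, so EBIT − I = €3,975,570.00.
Degree of combined leverage = contribution ÷ (EBIT − I) = €20,547,470.00 ÷ €3,975,570.00 = 5.1684.
EPS therefore changes by 5.1684 × (+10.7%) = +55.3%.

+55.3%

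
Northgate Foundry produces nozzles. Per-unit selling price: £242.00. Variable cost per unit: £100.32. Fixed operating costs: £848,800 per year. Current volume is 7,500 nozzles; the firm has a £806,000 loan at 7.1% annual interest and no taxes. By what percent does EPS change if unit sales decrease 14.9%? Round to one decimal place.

Contribution at this volume is 7,500 × £141.68 = £1,062,600.00.
Operating income = contribution − fixed costs = £1,062,600.00 − £848,800 = £213,800.00.
Interest = £57,226.00, so EBIT − I = £156,574.00.
DCL = total CM / (EBIT − I) = £1,062,600.00 / £156,574.00 = 6.7866.
EPS therefore changes by 6.7866 × (-14.9%) = -101.1%.

-101.1%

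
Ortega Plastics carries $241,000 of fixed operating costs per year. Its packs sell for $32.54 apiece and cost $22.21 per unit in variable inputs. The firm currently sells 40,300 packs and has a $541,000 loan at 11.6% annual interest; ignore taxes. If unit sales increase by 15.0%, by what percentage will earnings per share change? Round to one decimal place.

+55.5%

Total contribution margin = 40,300 × $10.33 = $416,299.00.
Subtracting fixed costs: EBIT = $416,299.00 − $241,000 = $175,299.00.
Interest = $62,756.00, so EBIT − I = $112,543.00.
Degree of combined leverage = contribution ÷ (EBIT − I) = $416,299.00 ÷ $112,543.00 = 3.6990.
EPS therefore changes by 3.6990 × (+15.0%) = +55.5%.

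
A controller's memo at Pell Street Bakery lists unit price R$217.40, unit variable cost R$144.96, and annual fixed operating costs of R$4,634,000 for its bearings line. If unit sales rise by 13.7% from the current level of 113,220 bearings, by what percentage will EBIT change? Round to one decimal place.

+31.5%

Contribution at this volume is 113,220 × R$72.44 = R$8,201,656.80.
Subtracting fixed costs: EBIT = R$8,201,656.80 − R$4,634,000 = R$3,567,656.80.
Degree of operating leverage = R$8,201,656.80 / R$3,567,656.80 = 2.2989.
Operating income changes by 2.2989 × +13.7% = +31.5%.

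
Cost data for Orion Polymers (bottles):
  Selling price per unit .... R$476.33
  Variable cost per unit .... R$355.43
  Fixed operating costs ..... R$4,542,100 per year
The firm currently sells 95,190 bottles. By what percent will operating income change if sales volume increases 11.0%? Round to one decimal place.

At 95,190 units, contribution = 95,190 × R$120.90 = R$11,508,471.00.
Subtracting fixed costs: EBIT = R$11,508,471.00 − R$4,542,100 = R$6,966,371.00.
So DOL = total CM / EBIT = R$11,508,471.00 / R$6,966,371.00 = 1.6520.
So EBIT moves 1.6520 × (+11.0%) = +18.2%.

+18.2%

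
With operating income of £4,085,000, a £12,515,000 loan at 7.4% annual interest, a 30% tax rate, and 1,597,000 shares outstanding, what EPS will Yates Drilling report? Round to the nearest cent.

£1.38

Interest = £926,110.00, so EBT = £4,085,000 − £926,110.00 = £3,158,890.00.
After tax at 30%: net income = £3,158,890.00 × 0.70 = £2,211,223.00.
Per share: £2,211,223.00 / 1,597,000 shares = £1.38.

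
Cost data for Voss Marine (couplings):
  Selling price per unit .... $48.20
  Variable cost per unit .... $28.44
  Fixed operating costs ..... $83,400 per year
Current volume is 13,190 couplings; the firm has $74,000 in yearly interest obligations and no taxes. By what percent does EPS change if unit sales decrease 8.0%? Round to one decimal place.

Total contribution margin = 13,190 × $19.76 = $260,634.40.
Subtracting fixed costs: EBIT = $260,634.40 − $83,400 = $177,234.40.
After interest of $74,000.00, pre-tax earnings = $103,234.40.
Degree of combined leverage = contribution ÷ (EBIT − I) = $260,634.40 ÷ $103,234.40 = 2.5247.
%ΔEPS = DCL × %ΔSales = 2.5247 × -8.0% = -20.2%.

-20.2%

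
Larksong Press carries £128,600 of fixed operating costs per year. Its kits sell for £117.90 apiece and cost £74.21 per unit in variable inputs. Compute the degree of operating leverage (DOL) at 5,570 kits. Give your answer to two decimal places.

At 5,570 units, contribution = 5,570 × £43.69 = £243,353.30.
EBIT = £243,353.30 − £128,600 = £114,753.30.
DOL = contribution ÷ EBIT = £243,353.30 ÷ £114,753.30 = 2.1207.

2.12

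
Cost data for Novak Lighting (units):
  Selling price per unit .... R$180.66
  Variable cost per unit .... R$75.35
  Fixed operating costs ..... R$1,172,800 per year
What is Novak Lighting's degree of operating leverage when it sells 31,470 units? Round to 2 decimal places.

1.55

Contribution at this volume is 31,470 × R$105.31 = R$3,314,105.70.
EBIT = R$3,314,105.70 − R$1,172,800 = R$2,141,305.70.
DOL = contribution ÷ EBIT = R$3,314,105.70 ÷ R$2,141,305.70 = 1.5477.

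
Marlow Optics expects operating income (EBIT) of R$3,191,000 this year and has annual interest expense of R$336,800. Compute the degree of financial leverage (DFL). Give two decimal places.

1.12

Annual interest charges come to R$336,800.00.
Degree of financial leverage = EBIT / (EBIT − interest) = R$3,191,000 / R$2,854,200.00 = 1.1180.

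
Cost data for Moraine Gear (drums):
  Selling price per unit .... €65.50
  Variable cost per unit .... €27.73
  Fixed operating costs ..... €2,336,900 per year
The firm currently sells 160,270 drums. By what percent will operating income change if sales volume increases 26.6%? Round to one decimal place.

+43.3%

Contribution at this volume is 160,270 × €37.77 = €6,053,397.90.
Operating income = contribution − fixed costs = €6,053,397.90 − €2,336,900 = €3,716,497.90.
So DOL = total CM / EBIT = €6,053,397.90 / €3,716,497.90 = 1.6288.
Operating income changes by 1.6288 × +26.6% = +43.3%.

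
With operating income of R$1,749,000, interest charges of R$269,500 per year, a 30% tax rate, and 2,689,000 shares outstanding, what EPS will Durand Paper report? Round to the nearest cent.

R$0.39

Interest = R$269,500.00, so EBT = R$1,749,000 − R$269,500.00 = R$1,479,500.00.
Net income = R$1,479,500.00 × (1 − 0.30) = R$1,035,650.00.
Per share: R$1,035,650.00 / 2,689,000 shares = R$0.39.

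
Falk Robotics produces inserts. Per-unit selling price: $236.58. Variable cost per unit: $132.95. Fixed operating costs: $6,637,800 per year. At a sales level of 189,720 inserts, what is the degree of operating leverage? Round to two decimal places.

1.51

Contribution at this volume is 189,720 × $103.63 = $19,660,683.60.
Operating income = contribution − fixed costs = $19,660,683.60 − $6,637,800 = $13,022,883.60.
Degree of operating leverage = $19,660,683.60 / $13,022,883.60 = 1.5097.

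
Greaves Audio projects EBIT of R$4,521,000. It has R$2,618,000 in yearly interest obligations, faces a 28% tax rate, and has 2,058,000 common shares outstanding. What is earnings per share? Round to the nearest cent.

R$0.67

Interest = R$2,618,000.00, so EBT = R$4,521,000 − R$2,618,000.00 = R$1,903,000.00.
Net income = R$1,903,000.00 × (1 − 0.28) = R$1,370,160.00.
EPS = R$1,370,160.00 ÷ 2,058,000 = R$0.67.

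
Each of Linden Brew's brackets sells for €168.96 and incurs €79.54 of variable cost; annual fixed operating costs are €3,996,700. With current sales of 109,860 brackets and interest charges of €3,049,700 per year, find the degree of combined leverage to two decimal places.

3.54

At 109,860 units, contribution = 109,860 × €89.42 = €9,823,681.20.
Operating income = contribution − fixed costs = €9,823,681.20 − €3,996,700 = €5,826,981.20. Interest = €3,049,700.00, so EBIT − I = €2,777,281.20.
DCL = contribution ÷ (EBIT − I) = €9,823,681.20 ÷ €2,777,281.20 = 3.5372.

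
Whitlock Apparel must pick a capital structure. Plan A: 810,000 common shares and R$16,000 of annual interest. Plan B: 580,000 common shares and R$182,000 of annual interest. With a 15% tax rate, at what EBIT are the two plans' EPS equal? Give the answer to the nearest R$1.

R$600,609

At indifference, (EBIT − 16,000)(1 − t)/810,000 = (EBIT − 182,000)(1 − t)/580,000.
Cancelling (1 − t) and cross-multiplying: 580,000·(EBIT − 16,000) = 810,000·(EBIT − 182,000).
Solving, EBIT = (182,000·810,000 − 16,000·580,000) / (810,000 − 580,000) = 138,140,000,000 / 230,000 = 600,608.70.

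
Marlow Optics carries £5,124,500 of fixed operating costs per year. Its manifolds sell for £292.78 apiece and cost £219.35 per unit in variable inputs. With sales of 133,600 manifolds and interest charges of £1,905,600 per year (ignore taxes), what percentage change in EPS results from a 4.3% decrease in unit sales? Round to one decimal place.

-15.2%

Total contribution margin = 133,600 × £73.43 = £9,810,248.00.
Operating income = contribution − fixed costs = £9,810,248.00 − £5,124,500 = £4,685,748.00.
Interest = £1,905,600.00, so EBIT − I = £2,780,148.00.
Degree of combined leverage = contribution ÷ (EBIT − I) = £9,810,248.00 ÷ £2,780,148.00 = 3.5287.
%ΔEPS = DCL × %ΔSales = 3.5287 × -4.3% = -15.2%.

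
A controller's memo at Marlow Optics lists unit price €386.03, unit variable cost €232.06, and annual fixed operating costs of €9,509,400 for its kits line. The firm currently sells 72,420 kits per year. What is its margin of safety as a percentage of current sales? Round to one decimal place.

Unit CM = price − variable cost = €386.03 − €232.06 = €153.97. Break-even units = €9,509,400 ÷ €153.97 = 61,761.38; break-even revenue = 61,761.38 × €386.03 = €23,841,746.33.
Actual sales revenue = 72,420 × €386.03 = €27,956,292.60.
Margin of safety = (€27,956,292.60 − €23,841,746.33) ÷ €27,956,292.60 = 14.7%.

14.7%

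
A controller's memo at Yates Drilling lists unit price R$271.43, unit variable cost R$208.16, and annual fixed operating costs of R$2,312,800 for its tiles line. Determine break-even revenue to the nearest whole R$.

R$9,921,974

CM per unit = R$271.43 − R$208.16 = R$63.27; CM ratio = R$63.27 / R$271.43 = 0.2331.
Break-even revenue = fixed costs × price ÷ CM = R$2,312,800 × R$271.43 ÷ R$63.27 = R$9,921,974.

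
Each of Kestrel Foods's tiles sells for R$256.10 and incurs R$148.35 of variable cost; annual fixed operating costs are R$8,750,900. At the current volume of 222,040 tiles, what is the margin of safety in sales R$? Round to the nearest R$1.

Each unit contributes R$256.10 − R$148.35 = R$107.75. Break-even units = R$8,750,900 ÷ R$107.75 = 81,214.85; break-even revenue = 81,214.85 × R$256.10 = R$20,799,122.88.
Current sales = 222,040 × R$256.10 = R$56,864,444.00.
Margin of safety = R$56,864,444.00 − R$20,799,122.88 = R$36,065,321.

R$36,065,321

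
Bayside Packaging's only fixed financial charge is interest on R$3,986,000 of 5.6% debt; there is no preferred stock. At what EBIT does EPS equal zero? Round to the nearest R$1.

Annual interest = 5.6% × R$3,986,000 = R$223,216.00.
With no preferred dividends, EPS = 0 when EBIT exactly covers interest, so the financial break-even EBIT is R$223,216.00.

R$223,216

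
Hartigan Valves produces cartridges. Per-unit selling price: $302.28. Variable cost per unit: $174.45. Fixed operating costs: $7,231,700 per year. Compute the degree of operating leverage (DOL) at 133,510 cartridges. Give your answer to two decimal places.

1.74

Total contribution margin = 133,510 × $127.83 = $17,066,583.30.
EBIT = $17,066,583.30 − $7,231,700 = $9,834,883.30.
Degree of operating leverage = $17,066,583.30 / $9,834,883.30 = 1.7353.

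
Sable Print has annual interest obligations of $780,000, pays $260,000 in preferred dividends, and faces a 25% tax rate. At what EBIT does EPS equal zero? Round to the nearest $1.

$1,126,667

Grossing the preferred dividend up to pre-tax terms: $260,000 / (1 − 0.25) = $346,666.67.
Financial break-even EBIT = interest + D_p ÷ (1 − t) = $780,000 + $346,666.67 = $1,126,666.67.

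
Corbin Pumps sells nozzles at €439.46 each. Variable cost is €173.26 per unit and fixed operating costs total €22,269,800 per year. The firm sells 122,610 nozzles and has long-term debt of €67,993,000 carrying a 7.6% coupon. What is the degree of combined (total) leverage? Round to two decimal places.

Total contribution margin = 122,610 × €266.20 = €32,638,782.00.
EBIT = €32,638,782.00 − €22,269,800 = €10,368,982.00. Interest = €5,167,468.00, so EBIT − I = €5,201,514.00.
Degree of total leverage = total CM / (EBIT − interest) = €32,638,782.00 / €5,201,514.00 = 6.2749.

6.27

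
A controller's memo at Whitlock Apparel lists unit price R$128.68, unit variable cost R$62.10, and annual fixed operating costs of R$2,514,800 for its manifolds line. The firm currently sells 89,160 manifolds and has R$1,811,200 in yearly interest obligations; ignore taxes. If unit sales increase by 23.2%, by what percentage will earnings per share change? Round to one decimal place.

At 89,160 units, contribution = 89,160 × R$66.58 = R$5,936,272.80.
Operating income = contribution − fixed costs = R$5,936,272.80 − R$2,514,800 = R$3,421,472.80.
After interest of R$1,811,200.00, pre-tax earnings = R$1,610,272.80.
DCL = total CM / (EBIT − I) = R$5,936,272.80 / R$1,610,272.80 = 3.6865.
%ΔEPS = DCL × %ΔSales = 3.6865 × +23.2% = +85.5%.

+85.5%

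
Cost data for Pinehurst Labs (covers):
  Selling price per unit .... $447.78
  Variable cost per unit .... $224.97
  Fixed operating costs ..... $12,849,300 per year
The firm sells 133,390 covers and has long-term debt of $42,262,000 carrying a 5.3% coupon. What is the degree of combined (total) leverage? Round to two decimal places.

Contribution at this volume is 133,390 × $222.81 = $29,720,625.90.
EBIT = $29,720,625.90 − $12,849,300 = $16,871,325.90. Interest = $2,239,886.00, so EBIT − I = $14,631,439.90.
Degree of total leverage = total CM / (EBIT − interest) = $29,720,625.90 / $14,631,439.90 = 2.0313.

2.03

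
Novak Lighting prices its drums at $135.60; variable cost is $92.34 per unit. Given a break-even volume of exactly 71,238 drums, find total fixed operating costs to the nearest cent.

$3,081,755.88

Unit CM = price − variable cost = $135.60 − $92.34 = $43.26.
Since BE = FC / CM, FC = 71,238 × $43.26 = $3,081,755.88.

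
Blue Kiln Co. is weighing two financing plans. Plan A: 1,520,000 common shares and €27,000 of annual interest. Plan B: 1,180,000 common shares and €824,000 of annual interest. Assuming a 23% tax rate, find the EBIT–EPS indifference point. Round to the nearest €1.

Set EPS_A = EPS_B: (EBIT − €27,000)(1 − 0.23) ÷ 1,520,000 = (EBIT − €824,000)(1 − 0.23) ÷ 1,180,000.
Cancelling (1 − t) and cross-multiplying: 1,180,000·(EBIT − 27,000) = 1,520,000·(EBIT − 824,000).
Solving, EBIT = (824,000·1,520,000 − 27,000·1,180,000) / (1,520,000 − 1,180,000) = 1,220,620,000,000 / 340,000 = 3,590,058.82.

€3,590,059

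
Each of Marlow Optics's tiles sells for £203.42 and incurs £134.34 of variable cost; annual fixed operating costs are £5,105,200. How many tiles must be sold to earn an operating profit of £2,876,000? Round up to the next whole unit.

Contribution margin per unit = £203.42 − £134.34 = £69.08.
Units = (FC + target) / CM = (£5,105,200 + £2,876,000) / £69.08 = 115,535.61, so 115,536 tiles.

115,536 tiles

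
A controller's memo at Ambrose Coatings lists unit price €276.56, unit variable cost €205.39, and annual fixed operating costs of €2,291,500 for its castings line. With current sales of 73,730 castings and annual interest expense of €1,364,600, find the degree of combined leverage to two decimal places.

Contribution at this volume is 73,730 × €71.17 = €5,247,364.10.
Operating income = contribution − fixed costs = €5,247,364.10 − €2,291,500 = €2,955,864.10. Interest = €1,364,600.00, so EBIT − I = €1,591,264.10.
DCL = contribution ÷ (EBIT − I) = €5,247,364.10 ÷ €1,591,264.10 = 3.2976.

3.30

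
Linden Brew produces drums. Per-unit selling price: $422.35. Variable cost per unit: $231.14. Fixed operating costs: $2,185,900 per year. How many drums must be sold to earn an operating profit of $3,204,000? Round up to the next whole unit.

28,189 drums

Unit CM = price − variable cost = $422.35 − $231.14 = $191.21.
Required volume = (fixed costs + target profit) ÷ CM = ($2,185,900 + $3,204,000) ÷ $191.21 = 28,188.38, so 28,189 drums.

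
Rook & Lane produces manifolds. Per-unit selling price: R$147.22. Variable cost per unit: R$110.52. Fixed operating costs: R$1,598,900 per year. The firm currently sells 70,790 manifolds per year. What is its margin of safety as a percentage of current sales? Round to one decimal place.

Each unit contributes R$147.22 − R$110.52 = R$36.70. Break-even units = R$1,598,900 ÷ R$36.70 = 43,566.76; break-even revenue = 43,566.76 × R$147.22 = R$6,413,898.04.
Actual sales revenue = 70,790 × R$147.22 = R$10,421,703.80.
Margin of safety = (R$10,421,703.80 − R$6,413,898.04) ÷ R$10,421,703.80 = 38.5%.

38.5%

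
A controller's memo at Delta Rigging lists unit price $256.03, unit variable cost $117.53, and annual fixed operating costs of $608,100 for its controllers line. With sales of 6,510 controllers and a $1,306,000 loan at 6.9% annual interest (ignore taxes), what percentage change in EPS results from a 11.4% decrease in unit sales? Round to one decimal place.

-50.5%

Contribution at this volume is 6,510 × $138.50 = $901,635.00.
Subtracting fixed costs: EBIT = $901,635.00 − $608,100 = $293,535.00.
Interest = $90,114.00, so EBIT − I = $203,421.00.
Degree of combined leverage = contribution ÷ (EBIT − I) = $901,635.00 ÷ $203,421.00 = 4.4324.
%ΔEPS = DCL × %ΔSales = 4.4324 × -11.4% = -50.5%.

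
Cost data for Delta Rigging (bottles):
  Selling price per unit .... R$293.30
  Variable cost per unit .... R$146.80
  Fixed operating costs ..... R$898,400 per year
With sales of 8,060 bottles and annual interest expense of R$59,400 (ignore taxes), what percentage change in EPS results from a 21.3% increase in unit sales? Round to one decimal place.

+112.8%

Contribution at this volume is 8,060 × R$146.50 = R$1,180,790.00.
Subtracting fixed costs: EBIT = R$1,180,790.00 − R$898,400 = R$282,390.00.
After interest of R$59,400.00, pre-tax earnings = R$222,990.00.
Degree of combined leverage = contribution ÷ (EBIT − I) = R$1,180,790.00 ÷ R$222,990.00 = 5.2953.
EPS therefore changes by 5.2953 × (+21.3%) = +112.8%.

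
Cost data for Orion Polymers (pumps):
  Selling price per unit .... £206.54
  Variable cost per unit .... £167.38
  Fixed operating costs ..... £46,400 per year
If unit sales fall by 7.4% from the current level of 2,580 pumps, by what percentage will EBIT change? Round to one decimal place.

At 2,580 units, contribution = 2,580 × £39.16 = £101,032.80.
Operating income = contribution − fixed costs = £101,032.80 − £46,400 = £54,632.80.
DOL = contribution ÷ EBIT = £101,032.80 ÷ £54,632.80 = 1.8493.
Operating income changes by 1.8493 × -7.4% = -13.7%.

-13.7%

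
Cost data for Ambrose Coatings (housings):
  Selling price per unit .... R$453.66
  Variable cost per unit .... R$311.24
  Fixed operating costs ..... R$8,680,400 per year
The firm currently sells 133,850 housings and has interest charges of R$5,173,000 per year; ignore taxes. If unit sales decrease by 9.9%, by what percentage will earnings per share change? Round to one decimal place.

At 133,850 units, contribution = 133,850 × R$142.42 = R$19,062,917.00.
Subtracting fixed costs: EBIT = R$19,062,917.00 − R$8,680,400 = R$10,382,517.00.
After interest of R$5,173,000.00, pre-tax earnings = R$5,209,517.00.
Degree of combined leverage = contribution ÷ (EBIT − I) = R$19,062,917.00 ÷ R$5,209,517.00 = 3.6592.
%ΔEPS = DCL × %ΔSales = 3.6592 × -9.9% = -36.2%.

-36.2%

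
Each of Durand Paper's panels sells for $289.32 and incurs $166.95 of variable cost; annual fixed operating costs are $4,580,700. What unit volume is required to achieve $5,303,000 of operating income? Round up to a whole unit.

80,769 panels

Contribution margin per unit = $289.32 − $166.95 = $122.37.
Need Q such that Q × $122.37 − $4,580,700 = $5,303,000, i.e. Q = $9,883,700 / $122.37 = 80,768.98 → 80,769.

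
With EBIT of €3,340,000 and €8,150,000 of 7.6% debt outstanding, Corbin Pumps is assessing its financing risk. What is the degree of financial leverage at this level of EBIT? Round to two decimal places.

Annual interest charges come to €619,400.00.
Degree of financial leverage = EBIT / (EBIT − interest) = €3,340,000 / €2,720,600.00 = 1.2277.

1.23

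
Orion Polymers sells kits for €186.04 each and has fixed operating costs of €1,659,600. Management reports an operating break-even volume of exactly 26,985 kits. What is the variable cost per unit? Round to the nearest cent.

€124.54

At break-even, FC = Q × (P − VC), so P − VC = €1,659,600 ÷ 26,985 = €61.5008.
Hence VC = price − CM = €186.04 − €61.5008 = €124.54.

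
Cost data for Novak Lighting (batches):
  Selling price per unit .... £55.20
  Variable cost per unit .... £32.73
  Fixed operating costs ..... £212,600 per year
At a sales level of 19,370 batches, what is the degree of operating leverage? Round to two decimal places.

1.95

Contribution at this volume is 19,370 × £22.47 = £435,243.90.
EBIT = £435,243.90 − £212,600 = £222,643.90.
Degree of operating leverage = £435,243.90 / £222,643.90 = 1.9549.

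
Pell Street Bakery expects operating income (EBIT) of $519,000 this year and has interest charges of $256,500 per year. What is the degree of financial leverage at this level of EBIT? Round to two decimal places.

Interest = $256,500.00.
DFL = EBIT ÷ (EBIT − I) = $519,000 ÷ ($519,000 − $256,500.00) = $519,000 ÷ $262,500.00 = 1.9771.

1.98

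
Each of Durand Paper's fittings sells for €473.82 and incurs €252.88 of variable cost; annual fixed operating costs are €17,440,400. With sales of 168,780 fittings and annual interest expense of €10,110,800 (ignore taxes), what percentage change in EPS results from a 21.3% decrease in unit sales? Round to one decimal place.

Contribution at this volume is 168,780 × €220.94 = €37,290,253.20.
EBIT = €37,290,253.20 − €17,440,400 = €19,849,853.20.
Interest = €10,110,800.00, so EBIT − I = €9,739,053.20.
DCL = total CM / (EBIT − I) = €37,290,253.20 / €9,739,053.20 = 3.8289.
%ΔEPS = DCL × %ΔSales = 3.8289 × -21.3% = -81.6%.

-81.6%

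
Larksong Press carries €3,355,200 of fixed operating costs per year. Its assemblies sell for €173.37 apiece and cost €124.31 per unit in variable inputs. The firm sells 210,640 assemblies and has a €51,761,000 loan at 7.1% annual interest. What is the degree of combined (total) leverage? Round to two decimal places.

3.13

Contribution at this volume is 210,640 × €49.06 = €10,333,998.40.
EBIT = €10,333,998.40 − €3,355,200 = €6,978,798.40. Interest = €3,675,031.00, so EBIT − I = €3,303,767.40.
Degree of total leverage = total CM / (EBIT − interest) = €10,333,998.40 / €3,303,767.40 = 3.1279.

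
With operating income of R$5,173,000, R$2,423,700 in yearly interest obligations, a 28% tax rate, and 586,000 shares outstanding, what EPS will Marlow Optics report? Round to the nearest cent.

Interest = R$2,423,700.00, so EBT = R$5,173,000 − R$2,423,700.00 = R$2,749,300.00.
After tax at 28%: net income = R$2,749,300.00 × 0.72 = R$1,979,496.00.
EPS = R$1,979,496.00 ÷ 586,000 = R$3.38.

R$3.38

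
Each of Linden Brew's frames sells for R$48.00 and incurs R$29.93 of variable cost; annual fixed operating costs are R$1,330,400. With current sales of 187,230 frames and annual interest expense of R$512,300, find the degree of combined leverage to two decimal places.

Total contribution margin = 187,230 × R$18.07 = R$3,383,246.10.
EBIT = R$3,383,246.10 − R$1,330,400 = R$2,052,846.10. Interest = R$512,300.00, so EBIT − I = R$1,540,546.10.
Degree of total leverage = total CM / (EBIT − interest) = R$3,383,246.10 / R$1,540,546.10 = 2.1961.

2.20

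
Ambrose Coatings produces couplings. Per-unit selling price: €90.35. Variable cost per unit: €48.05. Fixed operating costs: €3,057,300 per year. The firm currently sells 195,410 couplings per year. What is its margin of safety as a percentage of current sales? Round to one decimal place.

Unit CM = price − variable cost = €90.35 − €48.05 = €42.30. Break-even units = €3,057,300 ÷ €42.30 = 72,276.60; break-even revenue = 72,276.60 × €90.35 = €6,530,190.43.
Actual sales revenue = 195,410 × €90.35 = €17,655,293.50.
Margin of safety = (€17,655,293.50 − €6,530,190.43) ÷ €17,655,293.50 = 63.0%.

63.0%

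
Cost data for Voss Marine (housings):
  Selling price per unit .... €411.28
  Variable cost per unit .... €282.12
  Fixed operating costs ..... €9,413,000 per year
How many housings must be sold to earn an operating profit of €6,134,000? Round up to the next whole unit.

Unit CM = price − variable cost = €411.28 − €282.12 = €129.16.
Required volume = (fixed costs + target profit) ÷ CM = (€9,413,000 + €6,134,000) ÷ €129.16 = 120,370.08, so 120,371 housings.

120,371 housings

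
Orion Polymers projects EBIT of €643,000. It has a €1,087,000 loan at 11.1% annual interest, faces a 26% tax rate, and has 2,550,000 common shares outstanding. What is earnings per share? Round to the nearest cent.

€0.15

Interest = €120,657.00, so EBT = €643,000 − €120,657.00 = €522,343.00.
After tax at 26%: net income = €522,343.00 × 0.74 = €386,533.82.
EPS = €386,533.82 ÷ 2,550,000 = €0.15.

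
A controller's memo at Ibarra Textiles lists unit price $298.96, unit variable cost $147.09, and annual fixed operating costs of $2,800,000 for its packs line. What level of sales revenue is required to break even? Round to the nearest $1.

$5,511,872

Contribution margin per unit = $298.96 − $147.09 = $151.87, a CM ratio of $151.87 ÷ $298.96 = 0.5080.
Break-even sales = FC ÷ CM ratio = $2,800,000 × $298.96 / $151.87 = $5,511,872.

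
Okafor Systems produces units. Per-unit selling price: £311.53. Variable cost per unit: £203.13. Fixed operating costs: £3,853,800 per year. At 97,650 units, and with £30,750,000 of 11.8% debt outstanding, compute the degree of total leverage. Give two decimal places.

3.41

Total contribution margin = 97,650 × £108.40 = £10,585,260.00.
Operating income = contribution − fixed costs = £10,585,260.00 − £3,853,800 = £6,731,460.00. Interest = £3,628,500.00.
DOL = £10,585,260.00 ÷ £6,731,460.00 = 1.5725; DFL = £6,731,460.00 ÷ £3,102,960.00 = 2.1694.
Combined leverage = 1.5725 × 2.1694 = 3.4114.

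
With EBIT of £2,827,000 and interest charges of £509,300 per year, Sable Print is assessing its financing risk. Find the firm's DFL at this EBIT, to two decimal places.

1.22

Annual interest charges come to £509,300.00.
Degree of financial leverage = EBIT / (EBIT − interest) = £2,827,000 / £2,317,700.00 = 1.2197.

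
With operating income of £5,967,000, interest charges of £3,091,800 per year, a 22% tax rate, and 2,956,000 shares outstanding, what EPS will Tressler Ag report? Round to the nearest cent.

Pre-tax income = £5,967,000 − £3,091,800.00 = £2,875,200.00.
Net income = £2,875,200.00 × (1 − 0.22) = £2,242,656.00.
Per share: £2,242,656.00 / 2,956,000 shares = £0.76.

£0.76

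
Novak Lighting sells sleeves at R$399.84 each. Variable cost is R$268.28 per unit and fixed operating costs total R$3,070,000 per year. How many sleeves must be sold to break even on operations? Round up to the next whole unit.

23,336 sleeves

Unit CM = price − variable cost = R$399.84 − R$268.28 = R$131.56.
Units to break even: R$3,070,000 ÷ R$131.56 = 23,335.36, rounded up to 23,336.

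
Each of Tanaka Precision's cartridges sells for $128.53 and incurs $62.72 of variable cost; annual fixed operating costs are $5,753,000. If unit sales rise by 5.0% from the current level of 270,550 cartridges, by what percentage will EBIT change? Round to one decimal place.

+7.4%

Contribution at this volume is 270,550 × $65.81 = $17,804,895.50.
Operating income = contribution − fixed costs = $17,804,895.50 − $5,753,000 = $12,051,895.50.
So DOL = total CM / EBIT = $17,804,895.50 / $12,051,895.50 = 1.4774.
So EBIT moves 1.4774 × (+5.0%) = +7.4%.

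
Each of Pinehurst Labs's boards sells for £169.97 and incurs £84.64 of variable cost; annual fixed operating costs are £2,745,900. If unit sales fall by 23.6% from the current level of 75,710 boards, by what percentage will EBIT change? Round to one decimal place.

-41.0%

At 75,710 units, contribution = 75,710 × £85.33 = £6,460,334.30.
Subtracting fixed costs: EBIT = £6,460,334.30 − £2,745,900 = £3,714,434.30.
So DOL = total CM / EBIT = £6,460,334.30 / £3,714,434.30 = 1.7393.
Operating income changes by 1.7393 × -23.6% = -41.0%.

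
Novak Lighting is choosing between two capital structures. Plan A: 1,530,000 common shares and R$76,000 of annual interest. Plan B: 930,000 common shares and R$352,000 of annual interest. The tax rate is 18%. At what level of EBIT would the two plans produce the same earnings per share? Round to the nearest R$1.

R$779,800

At indifference, (EBIT − 76,000)(1 − t)/1,530,000 = (EBIT − 352,000)(1 − t)/930,000.
The (1 − t) factor cancels: (EBIT − 76,000) × 930,000 = (EBIT − 352,000) × 1,530,000.
Solving, EBIT = (352,000·1,530,000 − 76,000·930,000) / (1,530,000 − 930,000) = 467,880,000,000 / 600,000 = 779,800.00.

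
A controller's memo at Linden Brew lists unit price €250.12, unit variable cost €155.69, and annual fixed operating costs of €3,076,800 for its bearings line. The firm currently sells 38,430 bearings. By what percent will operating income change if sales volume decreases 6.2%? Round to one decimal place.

At 38,430 units, contribution = 38,430 × €94.43 = €3,628,944.90.
EBIT = €3,628,944.90 − €3,076,800 = €552,144.90.
So DOL = total CM / EBIT = €3,628,944.90 / €552,144.90 = 6.5725.
%ΔEBIT = DOL × %ΔSales = 6.5725 × -6.2% = -40.7%.

-40.7%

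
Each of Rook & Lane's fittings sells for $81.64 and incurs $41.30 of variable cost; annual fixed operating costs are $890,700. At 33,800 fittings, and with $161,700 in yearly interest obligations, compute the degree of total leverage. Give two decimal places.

Contribution at this volume is 33,800 × $40.34 = $1,363,492.00.
Operating income = contribution − fixed costs = $1,363,492.00 − $890,700 = $472,792.00. Interest = $161,700.00.
DOL = $1,363,492.00 ÷ $472,792.00 = 2.8839; DFL = $472,792.00 ÷ $311,092.00 = 1.5198.
Combined leverage = 2.8839 × 1.5198 = 4.3830.

4.38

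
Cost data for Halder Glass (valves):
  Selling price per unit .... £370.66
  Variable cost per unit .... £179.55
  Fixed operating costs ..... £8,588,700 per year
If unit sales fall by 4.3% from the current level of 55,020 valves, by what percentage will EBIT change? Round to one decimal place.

At 55,020 units, contribution = 55,020 × £191.11 = £10,514,872.20.
Operating income = contribution − fixed costs = £10,514,872.20 − £8,588,700 = £1,926,172.20.
Degree of operating leverage = £10,514,872.20 / £1,926,172.20 = 5.4589.
So EBIT moves 5.4589 × (-4.3%) = -23.5%.

-23.5%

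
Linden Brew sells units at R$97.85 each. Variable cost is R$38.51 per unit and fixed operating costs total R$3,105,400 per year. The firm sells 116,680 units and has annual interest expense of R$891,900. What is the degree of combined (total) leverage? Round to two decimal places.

2.37

Contribution at this volume is 116,680 × R$59.34 = R$6,923,791.20.
Subtracting fixed costs: EBIT = R$6,923,791.20 − R$3,105,400 = R$3,818,391.20. Interest = R$891,900.00, so EBIT − I = R$2,926,491.20.
Degree of total leverage = total CM / (EBIT − interest) = R$6,923,791.20 / R$2,926,491.20 = 2.3659.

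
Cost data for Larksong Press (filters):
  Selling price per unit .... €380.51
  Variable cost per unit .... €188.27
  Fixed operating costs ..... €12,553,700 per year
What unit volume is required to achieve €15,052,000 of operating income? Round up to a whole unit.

Unit CM = price − variable cost = €380.51 − €188.27 = €192.24.
Required volume = (fixed costs + target profit) ÷ CM = (€12,553,700 + €15,052,000) ÷ €192.24 = 143,600.19, so 143,601 filters.

143,601 filters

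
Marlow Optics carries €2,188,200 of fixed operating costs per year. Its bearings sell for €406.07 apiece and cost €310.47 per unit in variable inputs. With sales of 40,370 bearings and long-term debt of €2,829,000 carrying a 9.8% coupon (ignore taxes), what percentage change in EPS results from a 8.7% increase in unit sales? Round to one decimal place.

Contribution at this volume is 40,370 × €95.60 = €3,859,372.00.
Operating income = contribution − fixed costs = €3,859,372.00 − €2,188,200 = €1,671,172.00.
Interest = €277,242.00, so EBIT − I = €1,393,930.00.
DCL = total CM / (EBIT − I) = €3,859,372.00 / €1,393,930.00 = 2.7687.
%ΔEPS = DCL × %ΔSales = 2.7687 × +8.7% = +24.1%.

+24.1%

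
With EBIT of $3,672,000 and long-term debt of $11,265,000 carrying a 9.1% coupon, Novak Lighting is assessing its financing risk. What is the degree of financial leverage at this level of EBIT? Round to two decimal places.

1.39

Interest = $1,025,115.00.
Degree of financial leverage = EBIT / (EBIT − interest) = $3,672,000 / $2,646,885.00 = 1.3873.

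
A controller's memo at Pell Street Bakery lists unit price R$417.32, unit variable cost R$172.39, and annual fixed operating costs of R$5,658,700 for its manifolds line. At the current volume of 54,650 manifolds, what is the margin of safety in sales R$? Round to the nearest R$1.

R$13,165,054

Each unit contributes R$417.32 − R$172.39 = R$244.93. Break-even units = R$5,658,700 ÷ R$244.93 = 23,103.34; break-even revenue = 23,103.34 × R$417.32 = R$9,641,484.03.
Current sales = 54,650 × R$417.32 = R$22,806,538.00.
Margin of safety = R$22,806,538.00 − R$9,641,484.03 = R$13,165,054.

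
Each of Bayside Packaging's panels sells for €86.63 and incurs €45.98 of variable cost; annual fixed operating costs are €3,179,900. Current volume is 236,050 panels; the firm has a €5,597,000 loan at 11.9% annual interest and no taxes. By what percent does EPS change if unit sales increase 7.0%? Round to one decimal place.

+11.7%

Contribution at this volume is 236,050 × €40.65 = €9,595,432.50.
Operating income = contribution − fixed costs = €9,595,432.50 − €3,179,900 = €6,415,532.50.
After interest of €666,043.00, pre-tax earnings = €5,749,489.50.
DCL = total CM / (EBIT − I) = €9,595,432.50 / €5,749,489.50 = 1.6689.
EPS therefore changes by 1.6689 × (+7.0%) = +11.7%.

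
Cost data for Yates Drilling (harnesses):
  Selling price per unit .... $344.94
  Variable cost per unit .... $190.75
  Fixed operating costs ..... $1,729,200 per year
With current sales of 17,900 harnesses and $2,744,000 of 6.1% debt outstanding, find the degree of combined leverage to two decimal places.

Contribution at this volume is 17,900 × $154.19 = $2,760,001.00.
Operating income = contribution − fixed costs = $2,760,001.00 − $1,729,200 = $1,030,801.00. Interest = $167,384.00, so EBIT − I = $863,417.00.
DCL = contribution ÷ (EBIT − I) = $2,760,001.00 ÷ $863,417.00 = 3.1966.

3.20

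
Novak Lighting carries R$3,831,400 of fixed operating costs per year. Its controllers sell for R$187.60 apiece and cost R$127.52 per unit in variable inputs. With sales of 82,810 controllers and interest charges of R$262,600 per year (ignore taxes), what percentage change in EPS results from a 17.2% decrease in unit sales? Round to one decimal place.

-97.1%

Contribution at this volume is 82,810 × R$60.08 = R$4,975,224.80.
EBIT = R$4,975,224.80 − R$3,831,400 = R$1,143,824.80.
After interest of R$262,600.00, pre-tax earnings = R$881,224.80.
DCL = total CM / (EBIT − I) = R$4,975,224.80 / R$881,224.80 = 5.6458.
EPS therefore changes by 5.6458 × (-17.2%) = -97.1%.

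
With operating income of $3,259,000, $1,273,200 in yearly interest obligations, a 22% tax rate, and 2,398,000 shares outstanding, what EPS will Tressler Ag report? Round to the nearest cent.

Pre-tax income = $3,259,000 − $1,273,200.00 = $1,985,800.00.
After tax at 22%: net income = $1,985,800.00 × 0.78 = $1,548,924.00.
Per share: $1,548,924.00 / 2,398,000 shares = $0.65.

$0.65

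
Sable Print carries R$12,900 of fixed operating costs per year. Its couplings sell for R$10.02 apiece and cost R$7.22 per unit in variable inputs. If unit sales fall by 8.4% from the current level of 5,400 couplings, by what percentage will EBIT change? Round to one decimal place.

-57.2%

Contribution at this volume is 5,400 × R$2.80 = R$15,120.00.
Subtracting fixed costs: EBIT = R$15,120.00 − R$12,900 = R$2,220.00.
DOL = contribution ÷ EBIT = R$15,120.00 ÷ R$2,220.00 = 6.8108.
Operating income changes by 6.8108 × -8.4% = -57.2%.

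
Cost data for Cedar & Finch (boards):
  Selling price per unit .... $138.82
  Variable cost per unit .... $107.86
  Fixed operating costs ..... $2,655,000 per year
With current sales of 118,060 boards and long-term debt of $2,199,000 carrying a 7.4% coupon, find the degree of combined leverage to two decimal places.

At 118,060 units, contribution = 118,060 × $30.96 = $3,655,137.60.
EBIT = $3,655,137.60 − $2,655,000 = $1,000,137.60. Interest = $162,726.00.
DOL = $3,655,137.60 ÷ $1,000,137.60 = 3.6546; DFL = $1,000,137.60 ÷ $837,411.60 = 1.1943.
Combined leverage = 3.6546 × 1.1943 = 4.3647.

4.36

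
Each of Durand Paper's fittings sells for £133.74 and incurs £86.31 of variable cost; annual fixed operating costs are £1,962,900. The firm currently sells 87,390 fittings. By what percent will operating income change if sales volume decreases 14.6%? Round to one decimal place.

-27.7%

At 87,390 units, contribution = 87,390 × £47.43 = £4,144,907.70.
Subtracting fixed costs: EBIT = £4,144,907.70 − £1,962,900 = £2,182,007.70.
DOL = contribution ÷ EBIT = £4,144,907.70 ÷ £2,182,007.70 = 1.8996.
Operating income changes by 1.8996 × -14.6% = -27.7%.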